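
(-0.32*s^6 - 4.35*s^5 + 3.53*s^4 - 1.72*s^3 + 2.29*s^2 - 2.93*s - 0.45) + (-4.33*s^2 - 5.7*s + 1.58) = -0.32*s^6 - 4.35*s^5 + 3.53*s^4 - 1.72*s^3 - 2.04*s^2 - 8.63*s + 1.13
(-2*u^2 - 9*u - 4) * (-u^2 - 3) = 2*u^4 + 9*u^3 + 10*u^2 + 27*u + 12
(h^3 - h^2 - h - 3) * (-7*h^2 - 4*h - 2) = -7*h^5 + 3*h^4 + 9*h^3 + 27*h^2 + 14*h + 6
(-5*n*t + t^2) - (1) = -5*n*t + t^2 - 1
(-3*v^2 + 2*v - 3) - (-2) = -3*v^2 + 2*v - 1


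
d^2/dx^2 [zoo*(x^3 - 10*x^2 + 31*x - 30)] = zoo*(x + 1)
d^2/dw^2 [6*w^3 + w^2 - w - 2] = 36*w + 2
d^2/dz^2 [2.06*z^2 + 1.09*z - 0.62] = 4.12000000000000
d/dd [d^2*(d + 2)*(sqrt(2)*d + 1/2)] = d*(8*sqrt(2)*d^2 + 3*d + 12*sqrt(2)*d + 4)/2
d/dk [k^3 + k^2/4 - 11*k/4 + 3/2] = 3*k^2 + k/2 - 11/4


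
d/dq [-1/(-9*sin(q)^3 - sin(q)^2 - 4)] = -(27*sin(q) + 2)*sin(q)*cos(q)/(9*sin(q)^3 + sin(q)^2 + 4)^2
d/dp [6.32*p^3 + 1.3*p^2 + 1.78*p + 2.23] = 18.96*p^2 + 2.6*p + 1.78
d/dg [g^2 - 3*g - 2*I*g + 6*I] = 2*g - 3 - 2*I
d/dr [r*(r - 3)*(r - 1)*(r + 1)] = 4*r^3 - 9*r^2 - 2*r + 3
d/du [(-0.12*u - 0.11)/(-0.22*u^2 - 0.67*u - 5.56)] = (-0.0264*u^2 - 0.0484*u + 0.5935)/(0.0484*u^4 + 0.2948*u^3 + 2.8953*u^2 + 7.4504*u + 30.9136)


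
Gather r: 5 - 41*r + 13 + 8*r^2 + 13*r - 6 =8*r^2 - 28*r + 12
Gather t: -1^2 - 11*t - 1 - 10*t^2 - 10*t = -10*t^2 - 21*t - 2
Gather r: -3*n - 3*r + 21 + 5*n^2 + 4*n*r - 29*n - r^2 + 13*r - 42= 5*n^2 - 32*n - r^2 + r*(4*n + 10) - 21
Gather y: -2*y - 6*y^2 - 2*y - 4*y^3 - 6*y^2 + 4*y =-4*y^3 - 12*y^2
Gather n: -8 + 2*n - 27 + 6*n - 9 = 8*n - 44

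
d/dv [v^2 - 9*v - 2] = 2*v - 9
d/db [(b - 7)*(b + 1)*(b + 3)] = 3*b^2 - 6*b - 25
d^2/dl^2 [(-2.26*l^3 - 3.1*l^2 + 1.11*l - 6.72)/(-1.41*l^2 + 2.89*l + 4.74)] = (3.55271367880045e-14*l^4 + 88.811258*l^3 + 390.224448*l^2 + 95.8492439999999*l + 371.787132)/(2.803221*l^6 - 17.236827*l^5 + 7.058601*l^4 + 91.752587*l^3 - 23.728914*l^2 - 194.794092*l - 106.496424)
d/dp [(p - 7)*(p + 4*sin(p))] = p + (p - 7)*(4*cos(p) + 1) + 4*sin(p)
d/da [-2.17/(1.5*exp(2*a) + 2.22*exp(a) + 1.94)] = (6.51*exp(a) + 4.8174)*exp(a)/(1.5*exp(2*a) + 2.22*exp(a) + 1.94)^2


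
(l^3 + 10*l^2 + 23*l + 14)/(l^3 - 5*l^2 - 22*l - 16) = (l + 7)/(l - 8)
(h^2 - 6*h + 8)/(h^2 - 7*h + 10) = (h - 4)/(h - 5)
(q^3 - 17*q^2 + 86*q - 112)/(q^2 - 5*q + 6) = (q^2 - 15*q + 56)/(q - 3)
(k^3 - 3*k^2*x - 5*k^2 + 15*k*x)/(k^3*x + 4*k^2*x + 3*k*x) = (k^2 - 3*k*x - 5*k + 15*x)/(x*(k^2 + 4*k + 3))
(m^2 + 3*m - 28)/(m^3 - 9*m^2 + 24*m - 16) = (m + 7)/(m^2 - 5*m + 4)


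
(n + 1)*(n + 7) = n^2 + 8*n + 7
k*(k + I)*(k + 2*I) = k^3 + 3*I*k^2 - 2*k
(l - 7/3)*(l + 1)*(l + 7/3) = l^3 + l^2 - 49*l/9 - 49/9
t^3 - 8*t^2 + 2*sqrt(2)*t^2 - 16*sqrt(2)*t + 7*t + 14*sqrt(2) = (t - 7)*(t - 1)*(t + 2*sqrt(2))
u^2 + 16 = (u - 4*I)*(u + 4*I)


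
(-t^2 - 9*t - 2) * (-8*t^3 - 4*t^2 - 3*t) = 8*t^5 + 76*t^4 + 55*t^3 + 35*t^2 + 6*t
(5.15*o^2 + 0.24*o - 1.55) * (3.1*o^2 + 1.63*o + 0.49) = 15.965*o^4 + 9.1385*o^3 - 1.8903*o^2 - 2.4089*o - 0.7595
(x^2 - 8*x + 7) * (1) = x^2 - 8*x + 7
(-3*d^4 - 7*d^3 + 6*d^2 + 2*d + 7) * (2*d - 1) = -6*d^5 - 11*d^4 + 19*d^3 - 2*d^2 + 12*d - 7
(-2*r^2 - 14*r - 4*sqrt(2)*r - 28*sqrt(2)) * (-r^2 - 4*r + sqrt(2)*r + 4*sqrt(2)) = 2*r^4 + 2*sqrt(2)*r^3 + 22*r^3 + 22*sqrt(2)*r^2 + 48*r^2 - 88*r + 56*sqrt(2)*r - 224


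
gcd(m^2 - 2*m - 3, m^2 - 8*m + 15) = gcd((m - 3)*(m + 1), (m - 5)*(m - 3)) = m - 3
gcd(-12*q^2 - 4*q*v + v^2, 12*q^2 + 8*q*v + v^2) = 2*q + v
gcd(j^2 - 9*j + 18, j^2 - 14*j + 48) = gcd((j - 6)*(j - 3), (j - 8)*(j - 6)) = j - 6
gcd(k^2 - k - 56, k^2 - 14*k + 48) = k - 8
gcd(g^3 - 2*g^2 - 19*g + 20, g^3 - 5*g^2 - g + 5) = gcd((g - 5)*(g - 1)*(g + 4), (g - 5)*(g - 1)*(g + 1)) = g^2 - 6*g + 5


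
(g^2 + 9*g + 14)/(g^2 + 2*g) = (g + 7)/g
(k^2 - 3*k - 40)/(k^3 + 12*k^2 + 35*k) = (k - 8)/(k*(k + 7))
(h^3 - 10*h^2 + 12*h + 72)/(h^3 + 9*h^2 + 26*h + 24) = (h^2 - 12*h + 36)/(h^2 + 7*h + 12)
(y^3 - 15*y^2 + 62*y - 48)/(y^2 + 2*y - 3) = (y^2 - 14*y + 48)/(y + 3)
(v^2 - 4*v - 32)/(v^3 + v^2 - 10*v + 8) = (v - 8)/(v^2 - 3*v + 2)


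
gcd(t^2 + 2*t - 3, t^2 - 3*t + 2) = t - 1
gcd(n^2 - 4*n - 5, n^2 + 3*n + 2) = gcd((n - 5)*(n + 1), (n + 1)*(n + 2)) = n + 1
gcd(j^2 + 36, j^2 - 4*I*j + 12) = j - 6*I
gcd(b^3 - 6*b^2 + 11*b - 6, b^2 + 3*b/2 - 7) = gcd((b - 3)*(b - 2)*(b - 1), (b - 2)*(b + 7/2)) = b - 2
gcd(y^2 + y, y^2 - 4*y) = y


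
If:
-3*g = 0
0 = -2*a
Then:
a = 0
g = 0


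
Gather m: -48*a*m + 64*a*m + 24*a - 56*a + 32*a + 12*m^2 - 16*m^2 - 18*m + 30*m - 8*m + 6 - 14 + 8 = -4*m^2 + m*(16*a + 4)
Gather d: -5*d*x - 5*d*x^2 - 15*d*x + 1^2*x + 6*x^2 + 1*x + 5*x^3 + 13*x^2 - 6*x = d*(-5*x^2 - 20*x) + 5*x^3 + 19*x^2 - 4*x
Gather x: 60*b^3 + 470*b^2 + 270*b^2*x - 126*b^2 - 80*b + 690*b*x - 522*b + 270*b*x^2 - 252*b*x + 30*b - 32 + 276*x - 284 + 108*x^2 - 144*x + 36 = 60*b^3 + 344*b^2 - 572*b + x^2*(270*b + 108) + x*(270*b^2 + 438*b + 132) - 280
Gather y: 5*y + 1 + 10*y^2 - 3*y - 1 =10*y^2 + 2*y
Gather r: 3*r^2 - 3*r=3*r^2 - 3*r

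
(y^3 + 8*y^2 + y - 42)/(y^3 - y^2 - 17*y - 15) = (y^2 + 5*y - 14)/(y^2 - 4*y - 5)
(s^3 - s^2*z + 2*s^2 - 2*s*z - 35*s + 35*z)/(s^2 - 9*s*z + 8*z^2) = (-s^2 - 2*s + 35)/(-s + 8*z)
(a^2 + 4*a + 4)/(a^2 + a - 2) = (a + 2)/(a - 1)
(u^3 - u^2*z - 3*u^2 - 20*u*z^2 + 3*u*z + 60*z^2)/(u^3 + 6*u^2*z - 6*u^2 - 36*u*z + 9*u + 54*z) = (u^2 - u*z - 20*z^2)/(u^2 + 6*u*z - 3*u - 18*z)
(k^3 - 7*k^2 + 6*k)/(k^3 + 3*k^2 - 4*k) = (k - 6)/(k + 4)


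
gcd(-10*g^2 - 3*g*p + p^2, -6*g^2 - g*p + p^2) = 2*g + p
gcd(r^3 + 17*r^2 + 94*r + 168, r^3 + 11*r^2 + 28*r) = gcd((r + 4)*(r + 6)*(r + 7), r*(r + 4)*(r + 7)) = r^2 + 11*r + 28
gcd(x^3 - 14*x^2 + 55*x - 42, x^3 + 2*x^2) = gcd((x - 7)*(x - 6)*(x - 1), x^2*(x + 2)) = 1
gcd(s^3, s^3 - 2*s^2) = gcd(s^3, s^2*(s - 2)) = s^2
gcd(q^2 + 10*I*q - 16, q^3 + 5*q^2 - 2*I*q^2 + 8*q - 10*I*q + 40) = q + 2*I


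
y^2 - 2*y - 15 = (y - 5)*(y + 3)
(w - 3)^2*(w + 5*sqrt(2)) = w^3 - 6*w^2 + 5*sqrt(2)*w^2 - 30*sqrt(2)*w + 9*w + 45*sqrt(2)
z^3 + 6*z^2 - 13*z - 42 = (z - 3)*(z + 2)*(z + 7)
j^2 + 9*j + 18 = (j + 3)*(j + 6)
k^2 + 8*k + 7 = (k + 1)*(k + 7)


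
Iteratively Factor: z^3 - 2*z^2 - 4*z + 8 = (z - 2)*(z^2 - 4) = (z - 2)*(z + 2)*(z - 2)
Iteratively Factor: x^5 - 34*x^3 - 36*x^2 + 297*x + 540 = (x - 4)*(x^4 + 4*x^3 - 18*x^2 - 108*x - 135) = (x - 5)*(x - 4)*(x^3 + 9*x^2 + 27*x + 27) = (x - 5)*(x - 4)*(x + 3)*(x^2 + 6*x + 9) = (x - 5)*(x - 4)*(x + 3)^2*(x + 3)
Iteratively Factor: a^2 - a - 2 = (a - 2)*(a + 1)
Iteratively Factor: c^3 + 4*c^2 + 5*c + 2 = (c + 1)*(c^2 + 3*c + 2) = (c + 1)^2*(c + 2)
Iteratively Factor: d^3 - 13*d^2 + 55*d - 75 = (d - 5)*(d^2 - 8*d + 15) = (d - 5)*(d - 3)*(d - 5)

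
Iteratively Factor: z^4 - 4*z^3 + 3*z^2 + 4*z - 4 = (z - 2)*(z^3 - 2*z^2 - z + 2) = (z - 2)*(z - 1)*(z^2 - z - 2) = (z - 2)^2*(z - 1)*(z + 1)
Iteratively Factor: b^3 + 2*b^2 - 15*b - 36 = (b - 4)*(b^2 + 6*b + 9) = (b - 4)*(b + 3)*(b + 3)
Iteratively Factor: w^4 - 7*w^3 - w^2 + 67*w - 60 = (w + 3)*(w^3 - 10*w^2 + 29*w - 20) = (w - 5)*(w + 3)*(w^2 - 5*w + 4) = (w - 5)*(w - 4)*(w + 3)*(w - 1)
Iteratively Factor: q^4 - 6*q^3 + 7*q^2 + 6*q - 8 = (q - 4)*(q^3 - 2*q^2 - q + 2) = (q - 4)*(q - 1)*(q^2 - q - 2) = (q - 4)*(q - 1)*(q + 1)*(q - 2)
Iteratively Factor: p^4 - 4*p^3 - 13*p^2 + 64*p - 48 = (p - 4)*(p^3 - 13*p + 12) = (p - 4)*(p - 1)*(p^2 + p - 12) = (p - 4)*(p - 1)*(p + 4)*(p - 3)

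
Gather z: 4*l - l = 3*l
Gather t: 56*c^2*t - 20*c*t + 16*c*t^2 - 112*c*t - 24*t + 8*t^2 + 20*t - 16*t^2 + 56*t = t^2*(16*c - 8) + t*(56*c^2 - 132*c + 52)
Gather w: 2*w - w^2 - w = -w^2 + w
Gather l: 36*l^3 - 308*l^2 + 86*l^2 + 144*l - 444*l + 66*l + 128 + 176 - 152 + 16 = 36*l^3 - 222*l^2 - 234*l + 168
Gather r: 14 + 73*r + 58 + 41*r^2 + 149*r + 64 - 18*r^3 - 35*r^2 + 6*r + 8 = -18*r^3 + 6*r^2 + 228*r + 144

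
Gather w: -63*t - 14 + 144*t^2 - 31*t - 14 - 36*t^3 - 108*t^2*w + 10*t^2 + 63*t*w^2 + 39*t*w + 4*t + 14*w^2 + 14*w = -36*t^3 + 154*t^2 - 90*t + w^2*(63*t + 14) + w*(-108*t^2 + 39*t + 14) - 28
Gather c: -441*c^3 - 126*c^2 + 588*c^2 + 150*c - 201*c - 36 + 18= -441*c^3 + 462*c^2 - 51*c - 18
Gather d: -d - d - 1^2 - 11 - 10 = -2*d - 22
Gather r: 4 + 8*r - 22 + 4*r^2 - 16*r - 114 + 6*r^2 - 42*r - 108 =10*r^2 - 50*r - 240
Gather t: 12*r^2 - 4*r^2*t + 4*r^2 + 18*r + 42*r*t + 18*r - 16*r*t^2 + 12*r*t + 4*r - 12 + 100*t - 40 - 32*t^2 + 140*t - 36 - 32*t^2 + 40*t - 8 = 16*r^2 + 40*r + t^2*(-16*r - 64) + t*(-4*r^2 + 54*r + 280) - 96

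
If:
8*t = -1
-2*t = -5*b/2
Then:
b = -1/10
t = -1/8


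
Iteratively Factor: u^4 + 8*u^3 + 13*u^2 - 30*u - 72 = (u + 3)*(u^3 + 5*u^2 - 2*u - 24) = (u + 3)^2*(u^2 + 2*u - 8) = (u - 2)*(u + 3)^2*(u + 4)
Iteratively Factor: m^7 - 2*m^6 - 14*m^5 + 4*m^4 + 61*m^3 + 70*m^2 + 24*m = (m - 4)*(m^6 + 2*m^5 - 6*m^4 - 20*m^3 - 19*m^2 - 6*m) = (m - 4)*(m - 3)*(m^5 + 5*m^4 + 9*m^3 + 7*m^2 + 2*m) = (m - 4)*(m - 3)*(m + 1)*(m^4 + 4*m^3 + 5*m^2 + 2*m) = (m - 4)*(m - 3)*(m + 1)*(m + 2)*(m^3 + 2*m^2 + m) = (m - 4)*(m - 3)*(m + 1)^2*(m + 2)*(m^2 + m) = m*(m - 4)*(m - 3)*(m + 1)^2*(m + 2)*(m + 1)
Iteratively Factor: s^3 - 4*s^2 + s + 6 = (s - 2)*(s^2 - 2*s - 3) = (s - 2)*(s + 1)*(s - 3)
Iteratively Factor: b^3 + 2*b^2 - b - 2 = (b + 2)*(b^2 - 1) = (b + 1)*(b + 2)*(b - 1)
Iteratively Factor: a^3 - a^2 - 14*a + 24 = (a - 2)*(a^2 + a - 12) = (a - 2)*(a + 4)*(a - 3)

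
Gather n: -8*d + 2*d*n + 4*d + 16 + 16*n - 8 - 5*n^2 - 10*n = -4*d - 5*n^2 + n*(2*d + 6) + 8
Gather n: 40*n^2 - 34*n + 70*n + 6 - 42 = 40*n^2 + 36*n - 36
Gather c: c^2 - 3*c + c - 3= c^2 - 2*c - 3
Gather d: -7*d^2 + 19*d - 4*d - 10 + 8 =-7*d^2 + 15*d - 2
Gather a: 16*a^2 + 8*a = 16*a^2 + 8*a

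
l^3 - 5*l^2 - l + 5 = (l - 5)*(l - 1)*(l + 1)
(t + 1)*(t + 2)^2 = t^3 + 5*t^2 + 8*t + 4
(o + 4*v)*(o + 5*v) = o^2 + 9*o*v + 20*v^2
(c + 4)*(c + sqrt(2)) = c^2 + sqrt(2)*c + 4*c + 4*sqrt(2)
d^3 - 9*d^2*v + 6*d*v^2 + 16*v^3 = (d - 8*v)*(d - 2*v)*(d + v)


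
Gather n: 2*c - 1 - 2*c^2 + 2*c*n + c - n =-2*c^2 + 3*c + n*(2*c - 1) - 1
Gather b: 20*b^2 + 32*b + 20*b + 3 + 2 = 20*b^2 + 52*b + 5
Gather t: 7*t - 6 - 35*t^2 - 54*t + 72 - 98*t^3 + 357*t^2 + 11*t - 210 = -98*t^3 + 322*t^2 - 36*t - 144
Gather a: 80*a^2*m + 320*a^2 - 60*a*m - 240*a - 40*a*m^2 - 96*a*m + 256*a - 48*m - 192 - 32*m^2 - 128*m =a^2*(80*m + 320) + a*(-40*m^2 - 156*m + 16) - 32*m^2 - 176*m - 192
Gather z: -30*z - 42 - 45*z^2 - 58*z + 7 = -45*z^2 - 88*z - 35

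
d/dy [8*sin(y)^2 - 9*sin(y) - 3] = (16*sin(y) - 9)*cos(y)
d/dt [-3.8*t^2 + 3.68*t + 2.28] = 3.68 - 7.6*t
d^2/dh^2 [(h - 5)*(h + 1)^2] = 6*h - 6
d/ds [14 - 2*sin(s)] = -2*cos(s)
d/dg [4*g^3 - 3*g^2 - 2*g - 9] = 12*g^2 - 6*g - 2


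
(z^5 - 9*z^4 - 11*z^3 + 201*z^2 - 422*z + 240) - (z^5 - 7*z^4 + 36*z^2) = -2*z^4 - 11*z^3 + 165*z^2 - 422*z + 240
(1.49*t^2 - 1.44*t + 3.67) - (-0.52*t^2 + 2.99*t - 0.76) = 2.01*t^2 - 4.43*t + 4.43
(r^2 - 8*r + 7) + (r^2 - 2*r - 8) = 2*r^2 - 10*r - 1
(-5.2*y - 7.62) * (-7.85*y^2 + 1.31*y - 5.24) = 40.82*y^3 + 53.005*y^2 + 17.2658*y + 39.9288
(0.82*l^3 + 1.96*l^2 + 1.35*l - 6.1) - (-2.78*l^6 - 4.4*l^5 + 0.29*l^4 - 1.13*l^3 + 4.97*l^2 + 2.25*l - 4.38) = 2.78*l^6 + 4.4*l^5 - 0.29*l^4 + 1.95*l^3 - 3.01*l^2 - 0.9*l - 1.72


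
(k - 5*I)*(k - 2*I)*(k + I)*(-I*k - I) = -I*k^4 - 6*k^3 - I*k^3 - 6*k^2 + 3*I*k^2 - 10*k + 3*I*k - 10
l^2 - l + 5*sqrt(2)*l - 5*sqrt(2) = (l - 1)*(l + 5*sqrt(2))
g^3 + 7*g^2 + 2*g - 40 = (g - 2)*(g + 4)*(g + 5)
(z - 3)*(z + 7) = z^2 + 4*z - 21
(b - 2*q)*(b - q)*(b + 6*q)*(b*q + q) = b^4*q + 3*b^3*q^2 + b^3*q - 16*b^2*q^3 + 3*b^2*q^2 + 12*b*q^4 - 16*b*q^3 + 12*q^4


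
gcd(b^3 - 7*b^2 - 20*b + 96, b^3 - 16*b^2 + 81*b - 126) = b - 3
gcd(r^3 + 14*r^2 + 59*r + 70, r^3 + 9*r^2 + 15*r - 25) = r + 5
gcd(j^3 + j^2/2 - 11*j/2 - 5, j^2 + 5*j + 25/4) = 1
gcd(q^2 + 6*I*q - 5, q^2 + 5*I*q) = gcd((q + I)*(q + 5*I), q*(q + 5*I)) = q + 5*I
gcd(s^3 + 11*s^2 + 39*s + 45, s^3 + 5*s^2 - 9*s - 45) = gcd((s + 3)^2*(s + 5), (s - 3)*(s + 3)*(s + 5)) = s^2 + 8*s + 15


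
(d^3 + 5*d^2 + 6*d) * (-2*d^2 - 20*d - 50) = -2*d^5 - 30*d^4 - 162*d^3 - 370*d^2 - 300*d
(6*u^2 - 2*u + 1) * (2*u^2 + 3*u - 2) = 12*u^4 + 14*u^3 - 16*u^2 + 7*u - 2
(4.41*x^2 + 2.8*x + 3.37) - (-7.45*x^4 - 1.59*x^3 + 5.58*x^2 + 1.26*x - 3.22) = 7.45*x^4 + 1.59*x^3 - 1.17*x^2 + 1.54*x + 6.59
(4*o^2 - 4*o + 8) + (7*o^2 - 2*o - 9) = 11*o^2 - 6*o - 1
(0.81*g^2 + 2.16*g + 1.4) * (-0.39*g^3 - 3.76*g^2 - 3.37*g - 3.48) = -0.3159*g^5 - 3.888*g^4 - 11.3973*g^3 - 15.362*g^2 - 12.2348*g - 4.872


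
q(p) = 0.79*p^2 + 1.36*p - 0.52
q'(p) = 1.58*p + 1.36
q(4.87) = 24.84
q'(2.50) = 5.31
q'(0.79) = 2.61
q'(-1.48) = -0.98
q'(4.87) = 9.05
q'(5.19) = 9.56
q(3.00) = 10.67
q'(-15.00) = -22.34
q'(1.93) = 4.41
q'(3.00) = 6.10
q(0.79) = 1.05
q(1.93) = 5.05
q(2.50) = 7.82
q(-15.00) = 156.83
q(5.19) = 27.82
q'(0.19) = 1.66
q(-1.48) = -0.80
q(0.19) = -0.23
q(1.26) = 2.45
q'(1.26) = 3.35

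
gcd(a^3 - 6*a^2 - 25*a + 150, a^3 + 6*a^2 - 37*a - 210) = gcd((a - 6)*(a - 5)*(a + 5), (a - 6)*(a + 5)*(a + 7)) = a^2 - a - 30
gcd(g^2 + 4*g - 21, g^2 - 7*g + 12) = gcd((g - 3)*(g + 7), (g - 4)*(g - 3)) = g - 3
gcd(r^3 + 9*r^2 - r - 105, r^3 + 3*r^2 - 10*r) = r + 5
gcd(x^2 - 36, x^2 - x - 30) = x - 6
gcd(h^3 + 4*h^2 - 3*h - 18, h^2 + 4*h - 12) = h - 2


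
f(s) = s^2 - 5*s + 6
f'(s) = 2*s - 5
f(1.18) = 1.49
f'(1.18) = -2.64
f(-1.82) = 18.41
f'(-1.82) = -8.64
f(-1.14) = 13.00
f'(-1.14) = -7.28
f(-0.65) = 9.67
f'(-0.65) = -6.30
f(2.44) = -0.25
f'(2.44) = -0.12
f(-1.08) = 12.57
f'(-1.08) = -7.16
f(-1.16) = 13.15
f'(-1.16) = -7.32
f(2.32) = -0.22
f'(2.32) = -0.36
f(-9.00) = 132.00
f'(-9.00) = -23.00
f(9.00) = 42.00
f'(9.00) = 13.00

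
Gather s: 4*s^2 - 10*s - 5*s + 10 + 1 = 4*s^2 - 15*s + 11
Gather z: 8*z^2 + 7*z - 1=8*z^2 + 7*z - 1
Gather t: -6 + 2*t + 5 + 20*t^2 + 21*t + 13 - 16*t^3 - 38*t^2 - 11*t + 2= -16*t^3 - 18*t^2 + 12*t + 14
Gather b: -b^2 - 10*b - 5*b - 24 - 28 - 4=-b^2 - 15*b - 56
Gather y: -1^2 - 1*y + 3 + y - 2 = 0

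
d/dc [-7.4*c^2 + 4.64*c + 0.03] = 4.64 - 14.8*c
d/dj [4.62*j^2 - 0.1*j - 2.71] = 9.24*j - 0.1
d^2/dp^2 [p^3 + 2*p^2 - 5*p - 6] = 6*p + 4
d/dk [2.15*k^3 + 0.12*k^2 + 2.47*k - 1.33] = 6.45*k^2 + 0.24*k + 2.47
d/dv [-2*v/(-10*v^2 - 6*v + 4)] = (5*v^2 - v*(10*v + 3) + 3*v - 2)/(5*v^2 + 3*v - 2)^2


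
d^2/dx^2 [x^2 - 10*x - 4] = 2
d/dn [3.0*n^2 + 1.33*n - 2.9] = 6.0*n + 1.33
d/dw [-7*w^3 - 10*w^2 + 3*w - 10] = -21*w^2 - 20*w + 3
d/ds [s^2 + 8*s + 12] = 2*s + 8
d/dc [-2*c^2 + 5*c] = 5 - 4*c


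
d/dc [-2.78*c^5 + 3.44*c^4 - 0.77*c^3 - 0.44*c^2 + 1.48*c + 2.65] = -13.9*c^4 + 13.76*c^3 - 2.31*c^2 - 0.88*c + 1.48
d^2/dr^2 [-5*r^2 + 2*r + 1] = -10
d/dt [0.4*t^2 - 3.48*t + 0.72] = 0.8*t - 3.48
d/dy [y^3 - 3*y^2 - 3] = 3*y*(y - 2)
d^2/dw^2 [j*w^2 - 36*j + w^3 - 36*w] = 2*j + 6*w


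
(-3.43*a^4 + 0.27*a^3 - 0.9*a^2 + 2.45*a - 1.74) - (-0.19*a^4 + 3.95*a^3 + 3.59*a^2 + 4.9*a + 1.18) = -3.24*a^4 - 3.68*a^3 - 4.49*a^2 - 2.45*a - 2.92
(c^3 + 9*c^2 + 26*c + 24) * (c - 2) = c^4 + 7*c^3 + 8*c^2 - 28*c - 48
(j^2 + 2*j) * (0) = 0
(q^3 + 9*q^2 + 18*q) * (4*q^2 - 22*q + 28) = 4*q^5 + 14*q^4 - 98*q^3 - 144*q^2 + 504*q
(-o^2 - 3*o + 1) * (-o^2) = o^4 + 3*o^3 - o^2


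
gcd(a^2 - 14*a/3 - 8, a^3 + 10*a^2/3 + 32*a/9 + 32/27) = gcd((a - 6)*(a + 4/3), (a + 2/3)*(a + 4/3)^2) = a + 4/3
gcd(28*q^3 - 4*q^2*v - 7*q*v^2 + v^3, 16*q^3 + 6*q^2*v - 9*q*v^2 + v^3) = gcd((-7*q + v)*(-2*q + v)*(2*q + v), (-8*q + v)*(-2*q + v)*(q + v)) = 2*q - v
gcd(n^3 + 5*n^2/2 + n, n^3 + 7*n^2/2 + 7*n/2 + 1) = n^2 + 5*n/2 + 1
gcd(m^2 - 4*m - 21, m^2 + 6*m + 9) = m + 3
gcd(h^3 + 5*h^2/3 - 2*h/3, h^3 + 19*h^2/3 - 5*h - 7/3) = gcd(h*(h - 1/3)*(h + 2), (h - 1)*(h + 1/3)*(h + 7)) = 1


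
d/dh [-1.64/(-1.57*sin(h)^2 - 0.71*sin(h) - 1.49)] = -(5.1496*sin(h) + 1.1644)*cos(h)/(1.57*sin(h)^2 + 0.71*sin(h) + 1.49)^2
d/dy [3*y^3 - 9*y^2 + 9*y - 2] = 9*y^2 - 18*y + 9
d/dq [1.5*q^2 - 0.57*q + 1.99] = 3.0*q - 0.57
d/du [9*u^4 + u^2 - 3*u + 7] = 36*u^3 + 2*u - 3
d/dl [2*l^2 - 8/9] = 4*l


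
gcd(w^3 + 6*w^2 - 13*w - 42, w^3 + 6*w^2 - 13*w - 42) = w^3 + 6*w^2 - 13*w - 42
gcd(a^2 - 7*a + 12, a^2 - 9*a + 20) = a - 4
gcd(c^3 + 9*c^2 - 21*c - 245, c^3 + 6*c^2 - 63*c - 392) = c^2 + 14*c + 49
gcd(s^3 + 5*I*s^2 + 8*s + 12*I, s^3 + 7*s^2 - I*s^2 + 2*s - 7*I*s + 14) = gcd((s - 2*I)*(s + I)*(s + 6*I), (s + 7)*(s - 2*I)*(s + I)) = s^2 - I*s + 2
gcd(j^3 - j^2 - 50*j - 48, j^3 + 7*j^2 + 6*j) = j^2 + 7*j + 6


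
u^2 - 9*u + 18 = (u - 6)*(u - 3)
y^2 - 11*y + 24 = (y - 8)*(y - 3)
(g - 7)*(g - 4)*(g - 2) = g^3 - 13*g^2 + 50*g - 56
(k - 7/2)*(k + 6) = k^2 + 5*k/2 - 21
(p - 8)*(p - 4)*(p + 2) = p^3 - 10*p^2 + 8*p + 64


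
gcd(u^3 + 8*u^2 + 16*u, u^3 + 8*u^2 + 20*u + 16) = u + 4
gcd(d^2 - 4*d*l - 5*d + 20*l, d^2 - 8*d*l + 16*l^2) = d - 4*l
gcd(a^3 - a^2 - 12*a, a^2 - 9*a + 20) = a - 4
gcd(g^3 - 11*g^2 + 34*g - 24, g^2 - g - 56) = 1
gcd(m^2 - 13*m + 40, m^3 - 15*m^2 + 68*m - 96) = m - 8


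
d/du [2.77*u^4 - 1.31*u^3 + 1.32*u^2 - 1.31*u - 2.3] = 11.08*u^3 - 3.93*u^2 + 2.64*u - 1.31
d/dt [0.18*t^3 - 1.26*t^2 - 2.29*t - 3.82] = 0.54*t^2 - 2.52*t - 2.29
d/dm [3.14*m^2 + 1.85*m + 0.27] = 6.28*m + 1.85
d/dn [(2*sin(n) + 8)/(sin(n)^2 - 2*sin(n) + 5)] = 2*(-8*sin(n) + cos(n)^2 + 12)*cos(n)/(sin(n)^2 - 2*sin(n) + 5)^2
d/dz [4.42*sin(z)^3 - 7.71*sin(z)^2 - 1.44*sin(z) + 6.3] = (13.26*sin(z)^2 - 15.42*sin(z) - 1.44)*cos(z)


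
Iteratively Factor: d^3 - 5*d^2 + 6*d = (d - 3)*(d^2 - 2*d) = d*(d - 3)*(d - 2)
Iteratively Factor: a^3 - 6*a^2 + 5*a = (a - 1)*(a^2 - 5*a) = a*(a - 1)*(a - 5)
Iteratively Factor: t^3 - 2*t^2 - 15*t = (t)*(t^2 - 2*t - 15) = t*(t + 3)*(t - 5)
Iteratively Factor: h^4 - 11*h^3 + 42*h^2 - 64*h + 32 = (h - 4)*(h^3 - 7*h^2 + 14*h - 8) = (h - 4)*(h - 2)*(h^2 - 5*h + 4) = (h - 4)*(h - 2)*(h - 1)*(h - 4)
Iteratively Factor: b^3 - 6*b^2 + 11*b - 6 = (b - 2)*(b^2 - 4*b + 3) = (b - 2)*(b - 1)*(b - 3)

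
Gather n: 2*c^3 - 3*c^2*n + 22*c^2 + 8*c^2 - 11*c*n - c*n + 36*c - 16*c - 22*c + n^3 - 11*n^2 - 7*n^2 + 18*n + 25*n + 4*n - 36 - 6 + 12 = 2*c^3 + 30*c^2 - 2*c + n^3 - 18*n^2 + n*(-3*c^2 - 12*c + 47) - 30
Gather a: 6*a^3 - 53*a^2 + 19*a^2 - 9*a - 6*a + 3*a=6*a^3 - 34*a^2 - 12*a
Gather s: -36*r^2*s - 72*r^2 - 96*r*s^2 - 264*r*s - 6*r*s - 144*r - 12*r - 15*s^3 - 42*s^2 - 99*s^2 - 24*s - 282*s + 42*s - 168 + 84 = -72*r^2 - 156*r - 15*s^3 + s^2*(-96*r - 141) + s*(-36*r^2 - 270*r - 264) - 84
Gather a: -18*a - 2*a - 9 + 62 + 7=60 - 20*a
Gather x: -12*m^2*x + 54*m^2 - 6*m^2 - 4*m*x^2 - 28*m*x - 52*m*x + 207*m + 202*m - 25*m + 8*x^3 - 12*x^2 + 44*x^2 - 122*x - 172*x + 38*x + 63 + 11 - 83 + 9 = 48*m^2 + 384*m + 8*x^3 + x^2*(32 - 4*m) + x*(-12*m^2 - 80*m - 256)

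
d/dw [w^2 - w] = 2*w - 1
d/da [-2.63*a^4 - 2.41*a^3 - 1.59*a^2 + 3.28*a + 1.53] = -10.52*a^3 - 7.23*a^2 - 3.18*a + 3.28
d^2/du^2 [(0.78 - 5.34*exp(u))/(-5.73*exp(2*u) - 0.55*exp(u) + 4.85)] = (175.327686*exp(4*u) - 119.267658*exp(3*u) + 883.03311*exp(2*u) - 72.69786*exp(u) + 123.5295)*exp(u)/(188.132517*exp(6*u) + 54.174285*exp(5*u) - 472.51872*exp(4*u) - 91.542275*exp(3*u) + 399.9504*exp(2*u) + 38.812125*exp(u) - 114.084125)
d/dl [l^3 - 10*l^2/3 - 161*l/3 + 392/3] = 3*l^2 - 20*l/3 - 161/3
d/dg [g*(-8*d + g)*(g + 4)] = -16*d*g - 32*d + 3*g^2 + 8*g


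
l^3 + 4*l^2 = l^2*(l + 4)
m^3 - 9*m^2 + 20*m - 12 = (m - 6)*(m - 2)*(m - 1)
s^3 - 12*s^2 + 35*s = s*(s - 7)*(s - 5)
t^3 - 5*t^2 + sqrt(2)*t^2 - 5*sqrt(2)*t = t*(t - 5)*(t + sqrt(2))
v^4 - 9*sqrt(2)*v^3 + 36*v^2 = v^2*(v - 6*sqrt(2))*(v - 3*sqrt(2))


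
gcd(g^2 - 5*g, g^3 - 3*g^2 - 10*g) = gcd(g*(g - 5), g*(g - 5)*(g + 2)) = g^2 - 5*g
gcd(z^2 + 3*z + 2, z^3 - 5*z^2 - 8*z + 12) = z + 2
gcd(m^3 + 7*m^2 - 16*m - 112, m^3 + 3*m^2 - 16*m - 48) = m^2 - 16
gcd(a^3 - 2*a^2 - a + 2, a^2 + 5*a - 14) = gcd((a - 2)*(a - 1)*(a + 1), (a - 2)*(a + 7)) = a - 2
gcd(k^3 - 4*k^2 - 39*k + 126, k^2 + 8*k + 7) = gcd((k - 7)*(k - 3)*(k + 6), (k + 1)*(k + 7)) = 1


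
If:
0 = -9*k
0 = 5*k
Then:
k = 0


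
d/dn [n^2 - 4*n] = 2*n - 4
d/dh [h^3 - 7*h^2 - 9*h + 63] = 3*h^2 - 14*h - 9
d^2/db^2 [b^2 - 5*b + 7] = 2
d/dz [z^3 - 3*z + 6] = 3*z^2 - 3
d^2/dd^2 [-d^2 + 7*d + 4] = -2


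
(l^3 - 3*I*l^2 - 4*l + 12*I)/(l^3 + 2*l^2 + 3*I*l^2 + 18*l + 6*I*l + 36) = (l - 2)/(l + 6*I)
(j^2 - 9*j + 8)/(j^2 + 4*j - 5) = (j - 8)/(j + 5)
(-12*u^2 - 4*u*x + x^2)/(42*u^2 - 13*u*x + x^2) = (2*u + x)/(-7*u + x)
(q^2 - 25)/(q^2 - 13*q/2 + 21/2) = 2*(q^2 - 25)/(2*q^2 - 13*q + 21)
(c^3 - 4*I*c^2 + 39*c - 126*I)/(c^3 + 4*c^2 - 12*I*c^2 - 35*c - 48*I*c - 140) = (c^2 + 3*I*c + 18)/(c^2 + c*(4 - 5*I) - 20*I)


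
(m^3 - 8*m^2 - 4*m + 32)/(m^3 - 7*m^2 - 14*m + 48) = (m + 2)/(m + 3)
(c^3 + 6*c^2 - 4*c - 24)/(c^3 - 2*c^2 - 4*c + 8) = (c + 6)/(c - 2)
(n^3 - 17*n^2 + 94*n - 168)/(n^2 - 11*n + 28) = n - 6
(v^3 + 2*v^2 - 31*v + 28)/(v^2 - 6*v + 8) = (v^2 + 6*v - 7)/(v - 2)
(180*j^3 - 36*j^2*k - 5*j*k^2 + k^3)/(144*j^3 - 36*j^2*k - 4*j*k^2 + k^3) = (5*j - k)/(4*j - k)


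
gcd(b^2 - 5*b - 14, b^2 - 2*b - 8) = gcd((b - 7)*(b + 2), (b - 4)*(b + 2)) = b + 2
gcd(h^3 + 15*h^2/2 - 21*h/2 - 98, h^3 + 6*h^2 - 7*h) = h + 7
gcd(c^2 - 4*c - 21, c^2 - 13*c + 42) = c - 7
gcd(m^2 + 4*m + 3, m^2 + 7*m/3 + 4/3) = m + 1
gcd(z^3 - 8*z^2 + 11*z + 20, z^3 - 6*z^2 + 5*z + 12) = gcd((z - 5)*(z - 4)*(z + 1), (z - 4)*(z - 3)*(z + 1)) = z^2 - 3*z - 4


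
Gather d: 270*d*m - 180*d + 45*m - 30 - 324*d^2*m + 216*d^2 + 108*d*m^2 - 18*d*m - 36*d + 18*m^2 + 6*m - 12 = d^2*(216 - 324*m) + d*(108*m^2 + 252*m - 216) + 18*m^2 + 51*m - 42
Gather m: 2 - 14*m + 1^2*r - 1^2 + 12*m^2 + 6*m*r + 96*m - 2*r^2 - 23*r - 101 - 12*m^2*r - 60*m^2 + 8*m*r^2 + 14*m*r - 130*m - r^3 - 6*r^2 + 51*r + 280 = m^2*(-12*r - 48) + m*(8*r^2 + 20*r - 48) - r^3 - 8*r^2 + 29*r + 180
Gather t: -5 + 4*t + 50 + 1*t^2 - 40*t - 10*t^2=-9*t^2 - 36*t + 45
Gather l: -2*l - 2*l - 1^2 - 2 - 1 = -4*l - 4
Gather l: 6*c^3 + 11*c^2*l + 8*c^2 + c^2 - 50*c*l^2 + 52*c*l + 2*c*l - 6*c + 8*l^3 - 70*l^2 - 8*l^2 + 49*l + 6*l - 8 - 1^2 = 6*c^3 + 9*c^2 - 6*c + 8*l^3 + l^2*(-50*c - 78) + l*(11*c^2 + 54*c + 55) - 9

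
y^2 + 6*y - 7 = (y - 1)*(y + 7)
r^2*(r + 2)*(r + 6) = r^4 + 8*r^3 + 12*r^2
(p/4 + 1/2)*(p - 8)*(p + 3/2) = p^3/4 - 9*p^2/8 - 25*p/4 - 6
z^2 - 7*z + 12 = (z - 4)*(z - 3)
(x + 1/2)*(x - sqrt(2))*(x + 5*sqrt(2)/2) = x^3 + x^2/2 + 3*sqrt(2)*x^2/2 - 5*x + 3*sqrt(2)*x/4 - 5/2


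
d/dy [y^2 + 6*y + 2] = 2*y + 6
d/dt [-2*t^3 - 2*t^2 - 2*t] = -6*t^2 - 4*t - 2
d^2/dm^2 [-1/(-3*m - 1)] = 18/(3*m + 1)^3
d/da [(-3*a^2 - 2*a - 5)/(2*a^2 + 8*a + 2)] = (-5*a^2 + 2*a + 9)/(a^4 + 8*a^3 + 18*a^2 + 8*a + 1)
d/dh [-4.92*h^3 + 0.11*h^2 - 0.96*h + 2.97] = -14.76*h^2 + 0.22*h - 0.96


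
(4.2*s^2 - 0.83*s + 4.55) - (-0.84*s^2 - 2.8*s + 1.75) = 5.04*s^2 + 1.97*s + 2.8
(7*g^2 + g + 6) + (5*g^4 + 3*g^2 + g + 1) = 5*g^4 + 10*g^2 + 2*g + 7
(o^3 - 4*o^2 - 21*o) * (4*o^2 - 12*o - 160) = 4*o^5 - 28*o^4 - 196*o^3 + 892*o^2 + 3360*o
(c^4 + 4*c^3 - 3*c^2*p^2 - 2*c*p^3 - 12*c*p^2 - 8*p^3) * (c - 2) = c^5 + 2*c^4 - 3*c^3*p^2 - 8*c^3 - 2*c^2*p^3 - 6*c^2*p^2 - 4*c*p^3 + 24*c*p^2 + 16*p^3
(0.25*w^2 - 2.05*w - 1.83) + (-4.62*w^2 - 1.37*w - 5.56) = -4.37*w^2 - 3.42*w - 7.39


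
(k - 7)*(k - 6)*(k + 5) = k^3 - 8*k^2 - 23*k + 210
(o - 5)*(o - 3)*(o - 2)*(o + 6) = o^4 - 4*o^3 - 29*o^2 + 156*o - 180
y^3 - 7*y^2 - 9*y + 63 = (y - 7)*(y - 3)*(y + 3)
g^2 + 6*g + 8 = (g + 2)*(g + 4)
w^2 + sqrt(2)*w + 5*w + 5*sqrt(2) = (w + 5)*(w + sqrt(2))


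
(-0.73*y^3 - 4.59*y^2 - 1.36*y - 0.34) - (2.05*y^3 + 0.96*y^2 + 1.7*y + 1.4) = -2.78*y^3 - 5.55*y^2 - 3.06*y - 1.74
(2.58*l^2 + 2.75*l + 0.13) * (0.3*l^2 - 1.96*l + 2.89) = 0.774*l^4 - 4.2318*l^3 + 2.1052*l^2 + 7.6927*l + 0.3757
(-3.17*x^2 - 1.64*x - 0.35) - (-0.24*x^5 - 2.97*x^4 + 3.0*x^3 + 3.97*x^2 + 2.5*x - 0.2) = 0.24*x^5 + 2.97*x^4 - 3.0*x^3 - 7.14*x^2 - 4.14*x - 0.15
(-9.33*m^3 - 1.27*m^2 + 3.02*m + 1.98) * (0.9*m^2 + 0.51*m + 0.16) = -8.397*m^5 - 5.9013*m^4 + 0.5775*m^3 + 3.119*m^2 + 1.493*m + 0.3168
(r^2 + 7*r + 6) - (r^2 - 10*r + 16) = 17*r - 10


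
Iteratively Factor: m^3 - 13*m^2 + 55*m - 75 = (m - 3)*(m^2 - 10*m + 25) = (m - 5)*(m - 3)*(m - 5)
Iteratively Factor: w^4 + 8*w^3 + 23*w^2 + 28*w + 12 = (w + 2)*(w^3 + 6*w^2 + 11*w + 6) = (w + 2)^2*(w^2 + 4*w + 3) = (w + 2)^2*(w + 3)*(w + 1)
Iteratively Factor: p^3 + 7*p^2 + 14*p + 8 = (p + 1)*(p^2 + 6*p + 8) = (p + 1)*(p + 2)*(p + 4)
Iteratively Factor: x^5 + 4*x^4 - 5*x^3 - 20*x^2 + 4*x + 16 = (x - 1)*(x^4 + 5*x^3 - 20*x - 16) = (x - 1)*(x + 1)*(x^3 + 4*x^2 - 4*x - 16) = (x - 1)*(x + 1)*(x + 2)*(x^2 + 2*x - 8) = (x - 1)*(x + 1)*(x + 2)*(x + 4)*(x - 2)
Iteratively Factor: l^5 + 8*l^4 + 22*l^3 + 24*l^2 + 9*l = (l + 1)*(l^4 + 7*l^3 + 15*l^2 + 9*l) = (l + 1)*(l + 3)*(l^3 + 4*l^2 + 3*l) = (l + 1)*(l + 3)^2*(l^2 + l) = l*(l + 1)*(l + 3)^2*(l + 1)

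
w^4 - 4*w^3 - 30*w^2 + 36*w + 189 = (w - 7)*(w - 3)*(w + 3)^2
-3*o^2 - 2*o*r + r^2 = (-3*o + r)*(o + r)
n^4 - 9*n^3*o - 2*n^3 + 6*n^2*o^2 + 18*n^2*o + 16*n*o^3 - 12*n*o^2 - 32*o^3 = (n - 2)*(n - 8*o)*(n - 2*o)*(n + o)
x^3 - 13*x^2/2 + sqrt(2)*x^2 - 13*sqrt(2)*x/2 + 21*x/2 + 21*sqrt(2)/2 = (x - 7/2)*(x - 3)*(x + sqrt(2))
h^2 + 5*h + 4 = (h + 1)*(h + 4)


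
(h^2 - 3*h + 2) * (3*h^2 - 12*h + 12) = 3*h^4 - 21*h^3 + 54*h^2 - 60*h + 24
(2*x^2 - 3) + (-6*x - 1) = 2*x^2 - 6*x - 4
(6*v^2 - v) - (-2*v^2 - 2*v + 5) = 8*v^2 + v - 5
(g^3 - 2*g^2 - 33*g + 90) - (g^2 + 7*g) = g^3 - 3*g^2 - 40*g + 90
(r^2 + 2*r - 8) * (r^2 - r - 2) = r^4 + r^3 - 12*r^2 + 4*r + 16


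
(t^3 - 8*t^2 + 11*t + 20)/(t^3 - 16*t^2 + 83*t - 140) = (t + 1)/(t - 7)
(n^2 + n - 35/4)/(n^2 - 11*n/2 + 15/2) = (n + 7/2)/(n - 3)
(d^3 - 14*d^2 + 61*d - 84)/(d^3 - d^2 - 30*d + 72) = (d - 7)/(d + 6)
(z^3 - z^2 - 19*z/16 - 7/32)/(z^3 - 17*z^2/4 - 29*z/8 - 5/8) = (z - 7/4)/(z - 5)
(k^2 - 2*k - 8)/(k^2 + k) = (k^2 - 2*k - 8)/(k*(k + 1))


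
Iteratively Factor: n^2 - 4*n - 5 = (n - 5)*(n + 1)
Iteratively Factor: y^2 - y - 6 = (y - 3)*(y + 2)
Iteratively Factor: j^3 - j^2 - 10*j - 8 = (j - 4)*(j^2 + 3*j + 2) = (j - 4)*(j + 2)*(j + 1)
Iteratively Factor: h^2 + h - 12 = (h + 4)*(h - 3)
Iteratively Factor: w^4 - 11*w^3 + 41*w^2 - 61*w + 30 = (w - 3)*(w^3 - 8*w^2 + 17*w - 10) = (w - 5)*(w - 3)*(w^2 - 3*w + 2) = (w - 5)*(w - 3)*(w - 1)*(w - 2)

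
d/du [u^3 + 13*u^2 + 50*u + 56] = 3*u^2 + 26*u + 50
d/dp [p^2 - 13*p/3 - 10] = 2*p - 13/3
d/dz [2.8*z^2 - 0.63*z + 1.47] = 5.6*z - 0.63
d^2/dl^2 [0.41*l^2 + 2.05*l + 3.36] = 0.820000000000000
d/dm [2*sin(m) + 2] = 2*cos(m)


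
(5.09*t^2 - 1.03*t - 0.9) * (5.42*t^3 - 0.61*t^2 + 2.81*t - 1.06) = 27.5878*t^5 - 8.6875*t^4 + 10.0532*t^3 - 7.7407*t^2 - 1.4372*t + 0.954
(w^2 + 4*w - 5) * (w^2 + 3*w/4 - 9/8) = w^4 + 19*w^3/4 - 25*w^2/8 - 33*w/4 + 45/8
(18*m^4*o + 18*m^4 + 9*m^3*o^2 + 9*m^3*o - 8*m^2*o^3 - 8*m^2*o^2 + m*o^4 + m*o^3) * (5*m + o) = 90*m^5*o + 90*m^5 + 63*m^4*o^2 + 63*m^4*o - 31*m^3*o^3 - 31*m^3*o^2 - 3*m^2*o^4 - 3*m^2*o^3 + m*o^5 + m*o^4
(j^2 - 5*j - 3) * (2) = 2*j^2 - 10*j - 6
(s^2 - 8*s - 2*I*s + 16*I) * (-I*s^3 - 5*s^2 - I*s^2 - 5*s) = -I*s^5 - 7*s^4 + 7*I*s^4 + 49*s^3 + 18*I*s^3 + 56*s^2 - 70*I*s^2 - 80*I*s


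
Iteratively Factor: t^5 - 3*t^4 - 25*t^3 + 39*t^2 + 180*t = (t + 3)*(t^4 - 6*t^3 - 7*t^2 + 60*t) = (t - 4)*(t + 3)*(t^3 - 2*t^2 - 15*t) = t*(t - 4)*(t + 3)*(t^2 - 2*t - 15) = t*(t - 5)*(t - 4)*(t + 3)*(t + 3)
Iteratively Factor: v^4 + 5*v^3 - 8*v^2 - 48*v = (v)*(v^3 + 5*v^2 - 8*v - 48) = v*(v + 4)*(v^2 + v - 12) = v*(v - 3)*(v + 4)*(v + 4)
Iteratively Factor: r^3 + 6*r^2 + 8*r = (r + 4)*(r^2 + 2*r) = (r + 2)*(r + 4)*(r)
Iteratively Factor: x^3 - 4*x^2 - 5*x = (x + 1)*(x^2 - 5*x) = (x - 5)*(x + 1)*(x)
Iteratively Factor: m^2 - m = (m)*(m - 1)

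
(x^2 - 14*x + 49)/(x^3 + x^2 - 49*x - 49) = (x - 7)/(x^2 + 8*x + 7)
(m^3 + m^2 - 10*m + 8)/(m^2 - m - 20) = (m^2 - 3*m + 2)/(m - 5)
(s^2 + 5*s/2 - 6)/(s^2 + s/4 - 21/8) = 4*(s + 4)/(4*s + 7)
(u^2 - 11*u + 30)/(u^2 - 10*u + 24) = (u - 5)/(u - 4)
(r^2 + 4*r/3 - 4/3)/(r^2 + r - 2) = (r - 2/3)/(r - 1)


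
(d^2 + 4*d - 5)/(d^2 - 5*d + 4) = (d + 5)/(d - 4)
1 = 1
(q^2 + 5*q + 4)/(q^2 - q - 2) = (q + 4)/(q - 2)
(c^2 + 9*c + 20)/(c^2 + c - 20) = (c + 4)/(c - 4)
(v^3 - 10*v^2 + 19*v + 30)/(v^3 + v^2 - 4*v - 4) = (v^2 - 11*v + 30)/(v^2 - 4)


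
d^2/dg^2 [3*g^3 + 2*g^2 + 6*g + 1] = 18*g + 4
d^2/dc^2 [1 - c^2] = -2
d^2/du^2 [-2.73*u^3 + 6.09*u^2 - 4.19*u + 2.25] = 12.18 - 16.38*u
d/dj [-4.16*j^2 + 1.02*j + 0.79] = 1.02 - 8.32*j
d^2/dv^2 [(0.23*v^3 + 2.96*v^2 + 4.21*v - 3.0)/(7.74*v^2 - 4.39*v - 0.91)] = (1.4210854715202e-14*v^5 - 2.27373675443232e-13*v^4 + 717.680434*v^3 - 947.733054*v^2 + 790.673862*v - 186.627706)/(463.684824*v^6 - 788.983092*v^5 + 283.950414*v^4 + 100.918637*v^3 - 33.384351*v^2 - 10.906077*v - 0.753571)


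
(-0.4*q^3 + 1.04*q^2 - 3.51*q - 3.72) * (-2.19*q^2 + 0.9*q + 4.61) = 0.876*q^5 - 2.6376*q^4 + 6.7789*q^3 + 9.7822*q^2 - 19.5291*q - 17.1492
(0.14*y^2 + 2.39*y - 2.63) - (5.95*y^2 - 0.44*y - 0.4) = -5.81*y^2 + 2.83*y - 2.23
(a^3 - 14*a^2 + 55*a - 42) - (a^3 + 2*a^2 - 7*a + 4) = -16*a^2 + 62*a - 46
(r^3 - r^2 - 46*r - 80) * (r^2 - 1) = r^5 - r^4 - 47*r^3 - 79*r^2 + 46*r + 80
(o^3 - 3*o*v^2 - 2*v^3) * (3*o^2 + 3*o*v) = 3*o^5 + 3*o^4*v - 9*o^3*v^2 - 15*o^2*v^3 - 6*o*v^4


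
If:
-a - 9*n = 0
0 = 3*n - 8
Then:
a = -24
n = 8/3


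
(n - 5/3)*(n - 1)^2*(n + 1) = n^4 - 8*n^3/3 + 2*n^2/3 + 8*n/3 - 5/3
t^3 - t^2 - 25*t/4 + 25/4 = (t - 5/2)*(t - 1)*(t + 5/2)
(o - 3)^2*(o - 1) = o^3 - 7*o^2 + 15*o - 9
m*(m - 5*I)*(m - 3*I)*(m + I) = m^4 - 7*I*m^3 - 7*m^2 - 15*I*m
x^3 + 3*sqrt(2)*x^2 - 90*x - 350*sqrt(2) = (x - 7*sqrt(2))*(x + 5*sqrt(2))^2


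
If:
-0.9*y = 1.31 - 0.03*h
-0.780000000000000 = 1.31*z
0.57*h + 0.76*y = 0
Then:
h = 1.86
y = -1.39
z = -0.60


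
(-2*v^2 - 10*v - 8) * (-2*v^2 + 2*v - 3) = 4*v^4 + 16*v^3 + 2*v^2 + 14*v + 24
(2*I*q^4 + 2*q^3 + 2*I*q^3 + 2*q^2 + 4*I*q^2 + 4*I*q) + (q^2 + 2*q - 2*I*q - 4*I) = 2*I*q^4 + 2*q^3 + 2*I*q^3 + 3*q^2 + 4*I*q^2 + 2*q + 2*I*q - 4*I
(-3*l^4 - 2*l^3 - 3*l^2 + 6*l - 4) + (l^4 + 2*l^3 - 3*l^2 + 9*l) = -2*l^4 - 6*l^2 + 15*l - 4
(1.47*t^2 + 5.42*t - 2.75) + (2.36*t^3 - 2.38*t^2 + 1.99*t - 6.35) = 2.36*t^3 - 0.91*t^2 + 7.41*t - 9.1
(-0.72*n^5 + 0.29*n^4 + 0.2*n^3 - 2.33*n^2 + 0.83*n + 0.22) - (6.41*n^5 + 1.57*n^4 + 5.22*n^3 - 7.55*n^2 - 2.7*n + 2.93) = -7.13*n^5 - 1.28*n^4 - 5.02*n^3 + 5.22*n^2 + 3.53*n - 2.71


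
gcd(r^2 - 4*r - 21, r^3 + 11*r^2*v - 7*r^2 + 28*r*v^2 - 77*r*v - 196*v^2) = r - 7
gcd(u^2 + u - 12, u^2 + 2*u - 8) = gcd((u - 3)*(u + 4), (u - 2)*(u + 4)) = u + 4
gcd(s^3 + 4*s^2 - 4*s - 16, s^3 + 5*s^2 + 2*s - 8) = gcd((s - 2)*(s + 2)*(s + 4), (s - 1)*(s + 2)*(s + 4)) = s^2 + 6*s + 8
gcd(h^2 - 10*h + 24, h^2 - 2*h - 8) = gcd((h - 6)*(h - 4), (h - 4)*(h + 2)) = h - 4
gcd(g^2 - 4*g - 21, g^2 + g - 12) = 1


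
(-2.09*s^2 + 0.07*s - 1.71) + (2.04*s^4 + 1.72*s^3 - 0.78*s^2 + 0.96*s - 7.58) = 2.04*s^4 + 1.72*s^3 - 2.87*s^2 + 1.03*s - 9.29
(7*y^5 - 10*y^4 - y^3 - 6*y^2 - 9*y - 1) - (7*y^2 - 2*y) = 7*y^5 - 10*y^4 - y^3 - 13*y^2 - 7*y - 1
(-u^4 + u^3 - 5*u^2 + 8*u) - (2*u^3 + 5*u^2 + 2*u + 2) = -u^4 - u^3 - 10*u^2 + 6*u - 2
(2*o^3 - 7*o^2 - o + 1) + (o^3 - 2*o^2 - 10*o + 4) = 3*o^3 - 9*o^2 - 11*o + 5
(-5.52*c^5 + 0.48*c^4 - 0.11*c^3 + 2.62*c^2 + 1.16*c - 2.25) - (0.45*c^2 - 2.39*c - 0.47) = -5.52*c^5 + 0.48*c^4 - 0.11*c^3 + 2.17*c^2 + 3.55*c - 1.78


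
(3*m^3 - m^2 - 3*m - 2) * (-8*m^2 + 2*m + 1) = -24*m^5 + 14*m^4 + 25*m^3 + 9*m^2 - 7*m - 2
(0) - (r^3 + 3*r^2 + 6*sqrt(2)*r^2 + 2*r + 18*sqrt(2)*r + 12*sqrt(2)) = -r^3 - 6*sqrt(2)*r^2 - 3*r^2 - 18*sqrt(2)*r - 2*r - 12*sqrt(2)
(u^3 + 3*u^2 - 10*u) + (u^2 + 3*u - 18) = u^3 + 4*u^2 - 7*u - 18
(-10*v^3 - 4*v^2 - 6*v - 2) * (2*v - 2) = -20*v^4 + 12*v^3 - 4*v^2 + 8*v + 4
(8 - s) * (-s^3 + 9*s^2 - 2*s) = s^4 - 17*s^3 + 74*s^2 - 16*s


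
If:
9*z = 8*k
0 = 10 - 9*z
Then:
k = 5/4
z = 10/9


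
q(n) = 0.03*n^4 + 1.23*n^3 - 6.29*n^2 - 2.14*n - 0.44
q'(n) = 0.12*n^3 + 3.69*n^2 - 12.58*n - 2.14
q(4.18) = -20.30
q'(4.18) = 18.51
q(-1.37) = -12.37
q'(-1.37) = 21.71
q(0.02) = -0.49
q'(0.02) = -2.39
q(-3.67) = -132.66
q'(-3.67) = 87.80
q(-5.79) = -403.95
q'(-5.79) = 171.11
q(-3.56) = -123.22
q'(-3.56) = 84.00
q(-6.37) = -510.57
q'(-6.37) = 196.71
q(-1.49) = -15.14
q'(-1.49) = 24.40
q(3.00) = -27.83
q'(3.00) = -3.43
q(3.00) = -27.83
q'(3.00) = -3.43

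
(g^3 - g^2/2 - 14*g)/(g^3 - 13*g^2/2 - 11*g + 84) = g/(g - 6)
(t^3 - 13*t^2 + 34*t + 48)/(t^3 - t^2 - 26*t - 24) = (t - 8)/(t + 4)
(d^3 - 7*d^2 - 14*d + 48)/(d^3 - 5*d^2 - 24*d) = (d - 2)/d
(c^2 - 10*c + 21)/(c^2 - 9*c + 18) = (c - 7)/(c - 6)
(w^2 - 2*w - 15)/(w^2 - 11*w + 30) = (w + 3)/(w - 6)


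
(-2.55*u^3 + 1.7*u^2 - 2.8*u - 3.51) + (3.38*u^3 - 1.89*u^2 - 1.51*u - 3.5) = 0.83*u^3 - 0.19*u^2 - 4.31*u - 7.01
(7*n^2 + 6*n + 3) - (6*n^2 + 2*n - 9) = n^2 + 4*n + 12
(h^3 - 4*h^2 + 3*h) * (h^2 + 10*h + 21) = h^5 + 6*h^4 - 16*h^3 - 54*h^2 + 63*h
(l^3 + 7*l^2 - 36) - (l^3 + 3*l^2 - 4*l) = 4*l^2 + 4*l - 36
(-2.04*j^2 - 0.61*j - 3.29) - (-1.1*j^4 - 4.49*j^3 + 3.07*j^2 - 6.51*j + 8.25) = 1.1*j^4 + 4.49*j^3 - 5.11*j^2 + 5.9*j - 11.54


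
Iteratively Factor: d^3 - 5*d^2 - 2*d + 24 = (d + 2)*(d^2 - 7*d + 12) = (d - 3)*(d + 2)*(d - 4)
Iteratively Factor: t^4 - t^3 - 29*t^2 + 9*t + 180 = (t - 5)*(t^3 + 4*t^2 - 9*t - 36) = (t - 5)*(t - 3)*(t^2 + 7*t + 12) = (t - 5)*(t - 3)*(t + 3)*(t + 4)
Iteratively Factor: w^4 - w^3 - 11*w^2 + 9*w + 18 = (w + 1)*(w^3 - 2*w^2 - 9*w + 18) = (w - 3)*(w + 1)*(w^2 + w - 6) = (w - 3)*(w + 1)*(w + 3)*(w - 2)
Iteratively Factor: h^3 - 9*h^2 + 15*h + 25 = (h - 5)*(h^2 - 4*h - 5) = (h - 5)^2*(h + 1)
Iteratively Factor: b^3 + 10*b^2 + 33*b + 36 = (b + 4)*(b^2 + 6*b + 9) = (b + 3)*(b + 4)*(b + 3)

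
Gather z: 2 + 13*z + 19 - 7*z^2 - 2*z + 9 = -7*z^2 + 11*z + 30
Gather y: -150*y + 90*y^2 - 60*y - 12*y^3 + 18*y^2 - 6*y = -12*y^3 + 108*y^2 - 216*y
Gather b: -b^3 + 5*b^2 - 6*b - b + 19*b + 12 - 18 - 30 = -b^3 + 5*b^2 + 12*b - 36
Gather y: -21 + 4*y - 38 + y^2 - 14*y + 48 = y^2 - 10*y - 11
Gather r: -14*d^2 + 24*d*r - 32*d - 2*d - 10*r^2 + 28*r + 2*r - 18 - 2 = -14*d^2 - 34*d - 10*r^2 + r*(24*d + 30) - 20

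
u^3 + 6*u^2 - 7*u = u*(u - 1)*(u + 7)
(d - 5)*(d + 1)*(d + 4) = d^3 - 21*d - 20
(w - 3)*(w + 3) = w^2 - 9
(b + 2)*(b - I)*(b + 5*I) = b^3 + 2*b^2 + 4*I*b^2 + 5*b + 8*I*b + 10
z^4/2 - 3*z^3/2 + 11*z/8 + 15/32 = (z/2 + 1/4)*(z - 5/2)*(z - 3/2)*(z + 1/2)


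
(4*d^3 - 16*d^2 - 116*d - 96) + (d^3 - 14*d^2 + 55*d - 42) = 5*d^3 - 30*d^2 - 61*d - 138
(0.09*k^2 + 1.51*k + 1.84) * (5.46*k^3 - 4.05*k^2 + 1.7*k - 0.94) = 0.4914*k^5 + 7.8801*k^4 + 4.0839*k^3 - 4.9696*k^2 + 1.7086*k - 1.7296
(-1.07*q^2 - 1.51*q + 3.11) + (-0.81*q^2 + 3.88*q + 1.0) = -1.88*q^2 + 2.37*q + 4.11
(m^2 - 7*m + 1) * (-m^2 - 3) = -m^4 + 7*m^3 - 4*m^2 + 21*m - 3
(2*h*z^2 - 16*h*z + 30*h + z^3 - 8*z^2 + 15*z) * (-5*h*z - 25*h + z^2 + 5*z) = -10*h^2*z^3 + 30*h^2*z^2 + 250*h^2*z - 750*h^2 - 3*h*z^4 + 9*h*z^3 + 75*h*z^2 - 225*h*z + z^5 - 3*z^4 - 25*z^3 + 75*z^2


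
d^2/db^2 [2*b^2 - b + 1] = 4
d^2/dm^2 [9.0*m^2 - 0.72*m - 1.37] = 18.0000000000000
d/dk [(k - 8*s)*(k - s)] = 2*k - 9*s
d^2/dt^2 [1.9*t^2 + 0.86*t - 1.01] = 3.80000000000000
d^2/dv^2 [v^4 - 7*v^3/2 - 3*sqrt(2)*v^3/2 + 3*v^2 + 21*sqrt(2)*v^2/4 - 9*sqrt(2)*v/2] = 12*v^2 - 21*v - 9*sqrt(2)*v + 6 + 21*sqrt(2)/2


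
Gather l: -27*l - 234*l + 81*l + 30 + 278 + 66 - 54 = 320 - 180*l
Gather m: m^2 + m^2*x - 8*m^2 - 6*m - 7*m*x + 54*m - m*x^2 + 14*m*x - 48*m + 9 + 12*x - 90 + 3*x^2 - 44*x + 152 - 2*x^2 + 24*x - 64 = m^2*(x - 7) + m*(-x^2 + 7*x) + x^2 - 8*x + 7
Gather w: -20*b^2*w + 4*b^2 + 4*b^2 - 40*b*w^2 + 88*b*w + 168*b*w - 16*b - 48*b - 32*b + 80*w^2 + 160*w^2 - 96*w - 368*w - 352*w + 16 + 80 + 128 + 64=8*b^2 - 96*b + w^2*(240 - 40*b) + w*(-20*b^2 + 256*b - 816) + 288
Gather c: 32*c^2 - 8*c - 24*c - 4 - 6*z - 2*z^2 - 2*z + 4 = 32*c^2 - 32*c - 2*z^2 - 8*z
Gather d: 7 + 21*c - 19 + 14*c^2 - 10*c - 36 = 14*c^2 + 11*c - 48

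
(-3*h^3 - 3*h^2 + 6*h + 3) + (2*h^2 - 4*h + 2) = -3*h^3 - h^2 + 2*h + 5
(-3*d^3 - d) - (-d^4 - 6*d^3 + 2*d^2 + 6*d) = d^4 + 3*d^3 - 2*d^2 - 7*d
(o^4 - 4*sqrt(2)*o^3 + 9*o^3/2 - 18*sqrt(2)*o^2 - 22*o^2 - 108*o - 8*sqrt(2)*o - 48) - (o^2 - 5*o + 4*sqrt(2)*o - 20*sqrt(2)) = o^4 - 4*sqrt(2)*o^3 + 9*o^3/2 - 18*sqrt(2)*o^2 - 23*o^2 - 103*o - 12*sqrt(2)*o - 48 + 20*sqrt(2)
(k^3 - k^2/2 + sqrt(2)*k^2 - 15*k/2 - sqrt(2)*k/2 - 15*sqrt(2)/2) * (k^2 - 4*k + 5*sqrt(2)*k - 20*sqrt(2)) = k^5 - 9*k^4/2 + 6*sqrt(2)*k^4 - 27*sqrt(2)*k^3 + 9*k^3/2 - 33*sqrt(2)*k^2 - 15*k^2 - 55*k + 180*sqrt(2)*k + 300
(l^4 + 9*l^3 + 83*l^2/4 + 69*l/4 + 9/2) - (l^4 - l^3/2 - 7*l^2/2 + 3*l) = 19*l^3/2 + 97*l^2/4 + 57*l/4 + 9/2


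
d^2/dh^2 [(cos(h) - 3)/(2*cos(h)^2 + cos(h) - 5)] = (-36*sin(h)^4*cos(h) + 50*sin(h)^4 - 146*sin(h)^2 - 19*cos(h)/2 - 33*cos(3*h)/2 + 2*cos(5*h) + 40)/(-2*sin(h)^2 + cos(h) - 3)^3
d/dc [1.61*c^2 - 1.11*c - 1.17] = 3.22*c - 1.11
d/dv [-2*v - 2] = -2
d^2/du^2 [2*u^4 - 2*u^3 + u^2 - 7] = 24*u^2 - 12*u + 2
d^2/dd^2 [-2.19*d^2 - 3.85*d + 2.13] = -4.38000000000000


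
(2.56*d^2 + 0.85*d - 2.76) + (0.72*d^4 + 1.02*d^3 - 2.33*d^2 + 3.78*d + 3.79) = 0.72*d^4 + 1.02*d^3 + 0.23*d^2 + 4.63*d + 1.03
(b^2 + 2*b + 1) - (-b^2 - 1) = 2*b^2 + 2*b + 2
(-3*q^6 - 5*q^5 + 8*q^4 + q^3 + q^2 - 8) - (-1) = -3*q^6 - 5*q^5 + 8*q^4 + q^3 + q^2 - 7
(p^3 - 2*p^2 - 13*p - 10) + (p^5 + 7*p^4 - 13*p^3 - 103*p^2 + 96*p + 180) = p^5 + 7*p^4 - 12*p^3 - 105*p^2 + 83*p + 170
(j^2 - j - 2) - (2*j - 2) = j^2 - 3*j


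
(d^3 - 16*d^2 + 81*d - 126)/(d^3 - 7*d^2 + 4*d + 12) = (d^2 - 10*d + 21)/(d^2 - d - 2)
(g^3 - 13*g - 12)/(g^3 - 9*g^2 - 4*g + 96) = (g + 1)/(g - 8)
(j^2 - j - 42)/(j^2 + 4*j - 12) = (j - 7)/(j - 2)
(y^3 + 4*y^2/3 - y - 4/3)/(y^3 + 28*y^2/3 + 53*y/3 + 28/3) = (y - 1)/(y + 7)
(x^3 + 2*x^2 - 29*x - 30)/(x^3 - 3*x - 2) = (x^2 + x - 30)/(x^2 - x - 2)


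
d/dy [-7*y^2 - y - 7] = -14*y - 1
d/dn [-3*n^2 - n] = -6*n - 1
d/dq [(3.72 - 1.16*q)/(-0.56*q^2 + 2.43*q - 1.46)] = (-0.6496*q^2 + 4.1664*q - 7.346)/(0.3136*q^4 - 2.7216*q^3 + 7.5401*q^2 - 7.0956*q + 2.1316)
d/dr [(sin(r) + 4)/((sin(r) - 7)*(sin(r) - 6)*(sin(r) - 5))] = 2*(-sin(r)^3 + 3*sin(r)^2 + 72*sin(r) - 319)*cos(r)/((sin(r) - 7)^2*(sin(r) - 6)^2*(sin(r) - 5)^2)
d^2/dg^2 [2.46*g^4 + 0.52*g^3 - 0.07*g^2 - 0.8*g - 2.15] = 29.52*g^2 + 3.12*g - 0.14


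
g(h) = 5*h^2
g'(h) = 10*h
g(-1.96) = 19.21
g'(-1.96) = -19.60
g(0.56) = 1.57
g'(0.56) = 5.60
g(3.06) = 46.82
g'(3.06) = 30.60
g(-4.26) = 90.74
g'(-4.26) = -42.60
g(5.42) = 146.88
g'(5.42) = 54.20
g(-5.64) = 159.05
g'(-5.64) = -56.40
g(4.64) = 107.65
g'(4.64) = 46.40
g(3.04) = 46.21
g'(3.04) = 30.40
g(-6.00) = 180.00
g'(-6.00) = -60.00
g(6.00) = 180.00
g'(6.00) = 60.00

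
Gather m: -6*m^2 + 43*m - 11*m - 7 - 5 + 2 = -6*m^2 + 32*m - 10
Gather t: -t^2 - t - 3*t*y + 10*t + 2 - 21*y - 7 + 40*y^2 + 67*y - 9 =-t^2 + t*(9 - 3*y) + 40*y^2 + 46*y - 14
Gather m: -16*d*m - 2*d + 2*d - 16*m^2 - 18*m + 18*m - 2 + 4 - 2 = -16*d*m - 16*m^2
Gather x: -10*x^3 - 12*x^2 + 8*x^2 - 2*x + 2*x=-10*x^3 - 4*x^2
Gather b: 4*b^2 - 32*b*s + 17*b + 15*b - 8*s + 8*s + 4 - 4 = 4*b^2 + b*(32 - 32*s)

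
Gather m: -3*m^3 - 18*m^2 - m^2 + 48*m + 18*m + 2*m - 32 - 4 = -3*m^3 - 19*m^2 + 68*m - 36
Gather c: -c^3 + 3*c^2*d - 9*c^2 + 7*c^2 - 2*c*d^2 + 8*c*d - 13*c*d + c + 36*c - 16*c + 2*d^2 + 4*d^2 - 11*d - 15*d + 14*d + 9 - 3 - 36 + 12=-c^3 + c^2*(3*d - 2) + c*(-2*d^2 - 5*d + 21) + 6*d^2 - 12*d - 18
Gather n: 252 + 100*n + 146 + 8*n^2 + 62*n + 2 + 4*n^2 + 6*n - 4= 12*n^2 + 168*n + 396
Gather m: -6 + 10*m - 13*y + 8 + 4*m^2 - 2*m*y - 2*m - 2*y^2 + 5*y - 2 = 4*m^2 + m*(8 - 2*y) - 2*y^2 - 8*y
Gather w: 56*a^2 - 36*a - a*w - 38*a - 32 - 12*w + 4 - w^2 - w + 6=56*a^2 - 74*a - w^2 + w*(-a - 13) - 22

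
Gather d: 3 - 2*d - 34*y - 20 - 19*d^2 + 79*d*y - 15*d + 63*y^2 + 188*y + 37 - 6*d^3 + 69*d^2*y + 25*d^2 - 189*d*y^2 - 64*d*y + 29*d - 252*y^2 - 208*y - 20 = -6*d^3 + d^2*(69*y + 6) + d*(-189*y^2 + 15*y + 12) - 189*y^2 - 54*y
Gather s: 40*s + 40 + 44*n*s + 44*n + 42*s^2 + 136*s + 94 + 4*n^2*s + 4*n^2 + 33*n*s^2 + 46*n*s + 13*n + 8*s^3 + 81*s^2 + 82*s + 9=4*n^2 + 57*n + 8*s^3 + s^2*(33*n + 123) + s*(4*n^2 + 90*n + 258) + 143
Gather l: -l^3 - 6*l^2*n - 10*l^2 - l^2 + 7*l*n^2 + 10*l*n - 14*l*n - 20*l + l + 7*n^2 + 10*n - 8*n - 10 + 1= -l^3 + l^2*(-6*n - 11) + l*(7*n^2 - 4*n - 19) + 7*n^2 + 2*n - 9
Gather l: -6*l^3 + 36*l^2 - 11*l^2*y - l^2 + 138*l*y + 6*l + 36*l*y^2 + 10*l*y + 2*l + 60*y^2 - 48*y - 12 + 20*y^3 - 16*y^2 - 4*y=-6*l^3 + l^2*(35 - 11*y) + l*(36*y^2 + 148*y + 8) + 20*y^3 + 44*y^2 - 52*y - 12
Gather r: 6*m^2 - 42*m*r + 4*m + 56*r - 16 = 6*m^2 + 4*m + r*(56 - 42*m) - 16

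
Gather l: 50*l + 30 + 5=50*l + 35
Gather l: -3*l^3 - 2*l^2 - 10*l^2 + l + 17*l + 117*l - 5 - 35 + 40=-3*l^3 - 12*l^2 + 135*l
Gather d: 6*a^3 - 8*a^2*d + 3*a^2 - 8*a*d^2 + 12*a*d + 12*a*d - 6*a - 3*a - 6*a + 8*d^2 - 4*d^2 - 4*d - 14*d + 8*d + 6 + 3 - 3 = 6*a^3 + 3*a^2 - 15*a + d^2*(4 - 8*a) + d*(-8*a^2 + 24*a - 10) + 6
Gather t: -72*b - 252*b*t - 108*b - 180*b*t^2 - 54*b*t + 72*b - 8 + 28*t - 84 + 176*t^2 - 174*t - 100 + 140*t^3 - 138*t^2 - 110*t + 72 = -108*b + 140*t^3 + t^2*(38 - 180*b) + t*(-306*b - 256) - 120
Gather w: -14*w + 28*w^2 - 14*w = 28*w^2 - 28*w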